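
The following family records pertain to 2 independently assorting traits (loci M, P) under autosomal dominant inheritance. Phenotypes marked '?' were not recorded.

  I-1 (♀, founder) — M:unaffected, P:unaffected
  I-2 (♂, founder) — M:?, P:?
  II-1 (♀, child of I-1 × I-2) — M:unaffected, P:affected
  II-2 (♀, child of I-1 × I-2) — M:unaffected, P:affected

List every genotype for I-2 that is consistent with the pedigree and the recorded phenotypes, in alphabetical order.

I-2 ∈ {Mm PP, Mm Pp, mm PP, mm Pp}

M/I-1 un ·: mm
M/I-2 ? ·: mm|Mm
M/II-1 un I-1×I-2: mm
M/II-2 un I-1×I-2: mm
⇒ M over [I-1,I-2,II-1,II-2]: 2 consistent
P/I-1 un ·: pp
P/I-2 ? ·: Pp|PP
P/II-1 aff I-1×I-2: Pp
P/II-2 aff I-1×I-2: Pp
⇒ P over [I-1,I-2,II-1,II-2]: 2 consistent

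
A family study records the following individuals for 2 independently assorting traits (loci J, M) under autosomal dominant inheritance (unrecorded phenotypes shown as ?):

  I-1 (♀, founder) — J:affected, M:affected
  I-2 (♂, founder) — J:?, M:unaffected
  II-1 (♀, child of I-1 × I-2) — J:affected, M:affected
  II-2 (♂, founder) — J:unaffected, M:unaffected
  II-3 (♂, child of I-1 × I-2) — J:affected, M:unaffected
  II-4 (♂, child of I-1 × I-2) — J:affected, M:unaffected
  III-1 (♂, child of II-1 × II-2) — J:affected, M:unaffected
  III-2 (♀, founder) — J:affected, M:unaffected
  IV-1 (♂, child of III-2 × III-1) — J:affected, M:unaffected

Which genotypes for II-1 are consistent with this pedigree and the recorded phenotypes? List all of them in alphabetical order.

II-1 ∈ {JJ Mm, Jj Mm}

J/I-1 aff ·: Jj|JJ
J/I-2 ? ·: jj|Jj|JJ
J/II-1 aff I-1×I-2: Jj|JJ
J/II-2 un ·: jj
J/II-3 aff I-1×I-2: Jj|JJ
J/II-4 aff I-1×I-2: Jj|JJ
J/III-1 aff II-1×II-2: Jj
J/III-2 aff ·: Jj|JJ
J/IV-1 aff III-2×III-1: Jj|JJ
⇒ J over [I-1,I-2,II-1,II-2,II-3,II-4,III-1,III-2,IV-1]: 108 consistent
M/I-1 aff ·: Mm
M/I-2 un ·: mm
M/II-1 aff I-1×I-2: Mm
M/II-2 un ·: mm
M/II-3 un I-1×I-2: mm
M/II-4 un I-1×I-2: mm
M/III-1 un II-1×II-2: mm
M/III-2 un ·: mm
M/IV-1 un III-2×III-1: mm
⇒ M over [I-1,I-2,II-1,II-2,II-3,II-4,III-1,III-2,IV-1]: 1 consistent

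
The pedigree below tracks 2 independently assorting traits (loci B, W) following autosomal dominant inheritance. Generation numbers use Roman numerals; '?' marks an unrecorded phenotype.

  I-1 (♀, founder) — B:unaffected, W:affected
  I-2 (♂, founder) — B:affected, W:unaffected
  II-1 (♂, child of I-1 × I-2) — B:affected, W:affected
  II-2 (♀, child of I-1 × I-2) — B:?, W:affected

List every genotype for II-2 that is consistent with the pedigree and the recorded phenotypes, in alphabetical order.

B/I-1 un ·: bb
B/I-2 aff ·: Bb|BB
B/II-1 aff I-1×I-2: Bb
B/II-2 ? I-1×I-2: bb|Bb
⇒ B over [I-1,I-2,II-1,II-2]: 3 consistent
W/I-1 aff ·: Ww|WW
W/I-2 un ·: ww
W/II-1 aff I-1×I-2: Ww
W/II-2 aff I-1×I-2: Ww
⇒ W over [I-1,I-2,II-1,II-2]: 2 consistent

II-2 ∈ {Bb Ww, bb Ww}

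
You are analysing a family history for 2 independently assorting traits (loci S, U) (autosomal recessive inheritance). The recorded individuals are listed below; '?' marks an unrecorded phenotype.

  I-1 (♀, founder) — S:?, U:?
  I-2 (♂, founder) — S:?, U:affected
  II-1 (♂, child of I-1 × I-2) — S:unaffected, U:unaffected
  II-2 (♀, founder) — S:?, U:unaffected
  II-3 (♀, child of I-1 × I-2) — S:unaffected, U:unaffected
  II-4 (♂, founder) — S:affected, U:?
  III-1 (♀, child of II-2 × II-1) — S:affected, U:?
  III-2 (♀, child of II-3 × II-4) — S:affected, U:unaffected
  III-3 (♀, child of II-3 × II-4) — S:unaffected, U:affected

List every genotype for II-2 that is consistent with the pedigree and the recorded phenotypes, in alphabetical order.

S/I-1 ? ·: SS|Ss|ss
S/I-2 ? ·: SS|Ss|ss
S/II-1 un I-1×I-2: Ss
S/II-2 ? ·: Ss|ss
S/II-3 un I-1×I-2: Ss
S/II-4 aff ·: ss
S/III-1 aff II-2×II-1: ss
S/III-2 aff II-3×II-4: ss
S/III-3 un II-3×II-4: Ss
⇒ S over [I-1,I-2,II-1,II-2,II-3,II-4,III-1,III-2,III-3]: 14 consistent
U/I-1 ? ·: UU|Uu
U/I-2 aff ·: uu
U/II-1 un I-1×I-2: Uu
U/II-2 un ·: UU|Uu
U/II-3 un I-1×I-2: Uu
U/II-4 ? ·: Uu|uu
U/III-1 ? II-2×II-1: UU|Uu|uu
U/III-2 un II-3×II-4: UU|Uu
U/III-3 aff II-3×II-4: uu
⇒ U over [I-1,I-2,II-1,II-2,II-3,II-4,III-1,III-2,III-3]: 30 consistent

II-2 ∈ {Ss UU, Ss Uu, ss UU, ss Uu}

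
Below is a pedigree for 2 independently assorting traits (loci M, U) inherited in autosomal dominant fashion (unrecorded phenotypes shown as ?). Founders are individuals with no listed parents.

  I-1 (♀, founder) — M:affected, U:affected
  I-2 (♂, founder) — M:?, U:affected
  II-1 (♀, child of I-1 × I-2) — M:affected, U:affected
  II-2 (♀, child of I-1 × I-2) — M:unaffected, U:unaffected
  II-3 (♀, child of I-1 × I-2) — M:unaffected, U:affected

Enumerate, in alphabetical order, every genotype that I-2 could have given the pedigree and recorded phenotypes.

I-2 ∈ {Mm Uu, mm Uu}

M/I-1 aff ·: Mm
M/I-2 ? ·: mm|Mm
M/II-1 aff I-1×I-2: Mm|MM
M/II-2 un I-1×I-2: mm
M/II-3 un I-1×I-2: mm
⇒ M over [I-1,I-2,II-1,II-2,II-3]: 3 consistent
U/I-1 aff ·: Uu
U/I-2 aff ·: Uu
U/II-1 aff I-1×I-2: Uu|UU
U/II-2 un I-1×I-2: uu
U/II-3 aff I-1×I-2: Uu|UU
⇒ U over [I-1,I-2,II-1,II-2,II-3]: 4 consistent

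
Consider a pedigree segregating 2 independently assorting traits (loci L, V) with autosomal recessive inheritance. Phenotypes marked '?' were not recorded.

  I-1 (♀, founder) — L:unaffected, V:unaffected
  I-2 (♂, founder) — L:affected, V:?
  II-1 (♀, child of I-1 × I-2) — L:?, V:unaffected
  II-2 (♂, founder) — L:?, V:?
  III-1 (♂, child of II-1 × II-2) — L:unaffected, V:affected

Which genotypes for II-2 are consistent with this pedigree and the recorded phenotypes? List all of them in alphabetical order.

II-2 ∈ {LL Vv, LL vv, Ll Vv, Ll vv, ll Vv, ll vv}

L/I-1 un ·: LL|Ll
L/I-2 aff ·: ll
L/II-1 ? I-1×I-2: Ll|ll
L/II-2 ? ·: LL|Ll|ll
L/III-1 un II-1×II-2: LL|Ll
⇒ L over [I-1,I-2,II-1,II-2,III-1]: 12 consistent
V/I-1 un ·: VV|Vv
V/I-2 ? ·: VV|Vv|vv
V/II-1 un I-1×I-2: Vv
V/II-2 ? ·: Vv|vv
V/III-1 aff II-1×II-2: vv
⇒ V over [I-1,I-2,II-1,II-2,III-1]: 10 consistent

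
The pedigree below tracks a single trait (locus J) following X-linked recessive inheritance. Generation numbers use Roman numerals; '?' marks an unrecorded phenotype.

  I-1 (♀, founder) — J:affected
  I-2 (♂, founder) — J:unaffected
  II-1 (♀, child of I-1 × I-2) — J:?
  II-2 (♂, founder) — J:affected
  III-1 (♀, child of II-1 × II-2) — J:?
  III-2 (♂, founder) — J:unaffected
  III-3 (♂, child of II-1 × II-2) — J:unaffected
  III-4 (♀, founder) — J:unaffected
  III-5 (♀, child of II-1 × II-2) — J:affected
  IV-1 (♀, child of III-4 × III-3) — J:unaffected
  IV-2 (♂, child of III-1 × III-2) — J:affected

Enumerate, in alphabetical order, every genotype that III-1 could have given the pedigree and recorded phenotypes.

III-1 ∈ {X^JX^j, X^jX^j}

J/I-1 aff ·: X^jX^j
J/I-2 un ·: X^JY
J/II-1 ? I-1×I-2: X^JX^j
J/II-2 aff ·: X^jY
J/III-1 ? II-1×II-2: X^JX^j|X^jX^j
J/III-2 un ·: X^JY
J/III-3 un II-1×II-2: X^JY
J/III-4 un ·: X^JX^J|X^JX^j
J/III-5 aff II-1×II-2: X^jX^j
J/IV-1 un III-4×III-3: X^JX^J|X^JX^j
J/IV-2 aff III-1×III-2: X^jY
⇒ J over [I-1,I-2,II-1,II-2,III-1,III-2,III-3,III-4,III-5,IV-1,IV-2]: 6 consistent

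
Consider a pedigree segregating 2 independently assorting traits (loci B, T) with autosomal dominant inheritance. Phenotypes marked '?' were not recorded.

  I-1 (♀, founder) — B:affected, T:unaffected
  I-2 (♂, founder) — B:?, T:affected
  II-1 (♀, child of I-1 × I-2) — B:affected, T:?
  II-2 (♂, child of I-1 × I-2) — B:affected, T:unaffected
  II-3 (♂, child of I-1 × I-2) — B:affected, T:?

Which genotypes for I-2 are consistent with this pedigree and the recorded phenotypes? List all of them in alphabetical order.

B/I-1 aff ·: Bb|BB
B/I-2 ? ·: bb|Bb|BB
B/II-1 aff I-1×I-2: Bb|BB
B/II-2 aff I-1×I-2: Bb|BB
B/II-3 aff I-1×I-2: Bb|BB
⇒ B over [I-1,I-2,II-1,II-2,II-3]: 27 consistent
T/I-1 un ·: tt
T/I-2 aff ·: Tt
T/II-1 ? I-1×I-2: tt|Tt
T/II-2 un I-1×I-2: tt
T/II-3 ? I-1×I-2: tt|Tt
⇒ T over [I-1,I-2,II-1,II-2,II-3]: 4 consistent

I-2 ∈ {BB Tt, Bb Tt, bb Tt}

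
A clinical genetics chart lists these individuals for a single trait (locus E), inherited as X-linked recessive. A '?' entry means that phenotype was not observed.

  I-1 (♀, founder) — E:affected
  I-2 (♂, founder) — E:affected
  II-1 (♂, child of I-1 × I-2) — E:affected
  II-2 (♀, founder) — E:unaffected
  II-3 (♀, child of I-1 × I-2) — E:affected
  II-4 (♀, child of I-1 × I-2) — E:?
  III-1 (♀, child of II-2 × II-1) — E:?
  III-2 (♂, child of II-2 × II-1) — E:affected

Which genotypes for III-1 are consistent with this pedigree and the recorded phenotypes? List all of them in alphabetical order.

III-1 ∈ {X^EX^e, X^eX^e}

E/I-1 aff ·: X^eX^e
E/I-2 aff ·: X^eY
E/II-1 aff I-1×I-2: X^eY
E/II-2 un ·: X^EX^e
E/II-3 aff I-1×I-2: X^eX^e
E/II-4 ? I-1×I-2: X^eX^e
E/III-1 ? II-2×II-1: X^EX^e|X^eX^e
E/III-2 aff II-2×II-1: X^eY
⇒ E over [I-1,I-2,II-1,II-2,II-3,II-4,III-1,III-2]: 2 consistent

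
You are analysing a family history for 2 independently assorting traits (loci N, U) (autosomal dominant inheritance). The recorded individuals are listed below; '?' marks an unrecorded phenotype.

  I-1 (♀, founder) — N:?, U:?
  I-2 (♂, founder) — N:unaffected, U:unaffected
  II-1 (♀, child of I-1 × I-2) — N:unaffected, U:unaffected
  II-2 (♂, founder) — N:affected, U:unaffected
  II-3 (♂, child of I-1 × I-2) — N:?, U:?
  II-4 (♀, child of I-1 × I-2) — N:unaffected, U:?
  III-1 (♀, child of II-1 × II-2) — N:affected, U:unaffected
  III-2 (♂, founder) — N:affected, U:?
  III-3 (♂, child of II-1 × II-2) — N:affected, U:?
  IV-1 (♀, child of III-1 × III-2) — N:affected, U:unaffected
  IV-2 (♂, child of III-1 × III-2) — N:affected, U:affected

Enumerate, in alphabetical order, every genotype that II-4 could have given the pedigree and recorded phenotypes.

II-4 ∈ {nn Uu, nn uu}

N/I-1 ? ·: nn|Nn
N/I-2 un ·: nn
N/II-1 un I-1×I-2: nn
N/II-2 aff ·: Nn|NN
N/II-3 ? I-1×I-2: nn|Nn
N/II-4 un I-1×I-2: nn
N/III-1 aff II-1×II-2: Nn
N/III-2 aff ·: Nn|NN
N/III-3 aff II-1×II-2: Nn
N/IV-1 aff III-1×III-2: Nn|NN
N/IV-2 aff III-1×III-2: Nn|NN
⇒ N over [I-1,I-2,II-1,II-2,II-3,II-4,III-1,III-2,III-3,IV-1,IV-2]: 48 consistent
U/I-1 ? ·: uu|Uu
U/I-2 un ·: uu
U/II-1 un I-1×I-2: uu
U/II-2 un ·: uu
U/II-3 ? I-1×I-2: uu|Uu
U/II-4 ? I-1×I-2: uu|Uu
U/III-1 un II-1×II-2: uu
U/III-2 ? ·: Uu
U/III-3 ? II-1×II-2: uu
U/IV-1 un III-1×III-2: uu
U/IV-2 aff III-1×III-2: Uu
⇒ U over [I-1,I-2,II-1,II-2,II-3,II-4,III-1,III-2,III-3,IV-1,IV-2]: 5 consistent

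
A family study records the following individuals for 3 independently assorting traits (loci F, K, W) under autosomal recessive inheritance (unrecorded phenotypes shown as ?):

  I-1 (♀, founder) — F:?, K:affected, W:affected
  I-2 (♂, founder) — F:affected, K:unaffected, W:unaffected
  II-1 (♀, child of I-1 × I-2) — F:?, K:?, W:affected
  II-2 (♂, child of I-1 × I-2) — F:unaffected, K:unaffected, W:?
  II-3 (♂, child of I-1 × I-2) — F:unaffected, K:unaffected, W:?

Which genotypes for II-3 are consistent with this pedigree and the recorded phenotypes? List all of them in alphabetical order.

II-3 ∈ {Ff Kk Ww, Ff Kk ww}

F/I-1 ? ·: FF|Ff
F/I-2 aff ·: ff
F/II-1 ? I-1×I-2: Ff|ff
F/II-2 un I-1×I-2: Ff
F/II-3 un I-1×I-2: Ff
⇒ F over [I-1,I-2,II-1,II-2,II-3]: 3 consistent
K/I-1 aff ·: kk
K/I-2 un ·: KK|Kk
K/II-1 ? I-1×I-2: Kk|kk
K/II-2 un I-1×I-2: Kk
K/II-3 un I-1×I-2: Kk
⇒ K over [I-1,I-2,II-1,II-2,II-3]: 3 consistent
W/I-1 aff ·: ww
W/I-2 un ·: Ww
W/II-1 aff I-1×I-2: ww
W/II-2 ? I-1×I-2: Ww|ww
W/II-3 ? I-1×I-2: Ww|ww
⇒ W over [I-1,I-2,II-1,II-2,II-3]: 4 consistent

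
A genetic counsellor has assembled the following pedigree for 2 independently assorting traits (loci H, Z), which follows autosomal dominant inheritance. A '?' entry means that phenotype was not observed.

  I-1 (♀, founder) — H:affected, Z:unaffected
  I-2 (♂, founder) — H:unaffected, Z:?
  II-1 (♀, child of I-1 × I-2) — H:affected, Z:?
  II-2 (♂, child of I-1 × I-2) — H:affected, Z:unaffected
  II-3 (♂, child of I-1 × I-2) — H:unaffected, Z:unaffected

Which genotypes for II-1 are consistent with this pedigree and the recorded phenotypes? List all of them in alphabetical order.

II-1 ∈ {Hh Zz, Hh zz}

H/I-1 aff ·: Hh
H/I-2 un ·: hh
H/II-1 aff I-1×I-2: Hh
H/II-2 aff I-1×I-2: Hh
H/II-3 un I-1×I-2: hh
⇒ H over [I-1,I-2,II-1,II-2,II-3]: 1 consistent
Z/I-1 un ·: zz
Z/I-2 ? ·: zz|Zz
Z/II-1 ? I-1×I-2: zz|Zz
Z/II-2 un I-1×I-2: zz
Z/II-3 un I-1×I-2: zz
⇒ Z over [I-1,I-2,II-1,II-2,II-3]: 3 consistent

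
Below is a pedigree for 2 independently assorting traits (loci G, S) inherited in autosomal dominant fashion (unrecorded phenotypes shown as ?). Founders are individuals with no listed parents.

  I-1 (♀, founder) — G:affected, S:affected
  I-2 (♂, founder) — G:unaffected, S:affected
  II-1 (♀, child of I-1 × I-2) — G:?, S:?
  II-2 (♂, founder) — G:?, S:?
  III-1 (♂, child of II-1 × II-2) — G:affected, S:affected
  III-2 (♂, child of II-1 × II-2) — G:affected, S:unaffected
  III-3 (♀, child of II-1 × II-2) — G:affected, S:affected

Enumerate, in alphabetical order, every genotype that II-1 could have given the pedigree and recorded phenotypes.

II-1 ∈ {Gg Ss, Gg ss, gg Ss, gg ss}

G/I-1 aff ·: Gg|GG
G/I-2 un ·: gg
G/II-1 ? I-1×I-2: gg|Gg
G/II-2 ? ·: gg|Gg|GG
G/III-1 aff II-1×II-2: Gg|GG
G/III-2 aff II-1×II-2: Gg|GG
G/III-3 aff II-1×II-2: Gg|GG
⇒ G over [I-1,I-2,II-1,II-2,III-1,III-2,III-3]: 36 consistent
S/I-1 aff ·: Ss|SS
S/I-2 aff ·: Ss|SS
S/II-1 ? I-1×I-2: ss|Ss
S/II-2 ? ·: ss|Ss
S/III-1 aff II-1×II-2: Ss|SS
S/III-2 un II-1×II-2: ss
S/III-3 aff II-1×II-2: Ss|SS
⇒ S over [I-1,I-2,II-1,II-2,III-1,III-2,III-3]: 16 consistent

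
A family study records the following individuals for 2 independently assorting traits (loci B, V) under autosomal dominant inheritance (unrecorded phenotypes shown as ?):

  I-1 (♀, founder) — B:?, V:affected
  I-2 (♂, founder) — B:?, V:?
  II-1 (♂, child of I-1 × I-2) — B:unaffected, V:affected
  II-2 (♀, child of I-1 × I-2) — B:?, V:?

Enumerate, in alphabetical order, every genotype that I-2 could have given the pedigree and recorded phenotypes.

B/I-1 ? ·: bb|Bb
B/I-2 ? ·: bb|Bb
B/II-1 un I-1×I-2: bb
B/II-2 ? I-1×I-2: bb|Bb|BB
⇒ B over [I-1,I-2,II-1,II-2]: 8 consistent
V/I-1 aff ·: Vv|VV
V/I-2 ? ·: vv|Vv|VV
V/II-1 aff I-1×I-2: Vv|VV
V/II-2 ? I-1×I-2: vv|Vv|VV
⇒ V over [I-1,I-2,II-1,II-2]: 18 consistent

I-2 ∈ {Bb VV, Bb Vv, Bb vv, bb VV, bb Vv, bb vv}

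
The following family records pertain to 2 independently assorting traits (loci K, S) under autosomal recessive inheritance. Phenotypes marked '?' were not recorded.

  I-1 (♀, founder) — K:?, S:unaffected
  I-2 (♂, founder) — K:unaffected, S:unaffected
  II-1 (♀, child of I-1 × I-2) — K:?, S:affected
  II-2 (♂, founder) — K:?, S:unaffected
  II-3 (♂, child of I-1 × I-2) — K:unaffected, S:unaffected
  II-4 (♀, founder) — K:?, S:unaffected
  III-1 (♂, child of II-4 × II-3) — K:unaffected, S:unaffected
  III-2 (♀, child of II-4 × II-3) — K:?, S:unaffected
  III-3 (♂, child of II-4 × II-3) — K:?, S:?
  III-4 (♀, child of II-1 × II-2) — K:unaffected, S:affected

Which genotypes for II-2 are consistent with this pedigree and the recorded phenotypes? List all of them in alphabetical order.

II-2 ∈ {KK Ss, Kk Ss, kk Ss}

K/I-1 ? ·: KK|Kk|kk
K/I-2 un ·: KK|Kk
K/II-1 ? I-1×I-2: KK|Kk|kk
K/II-2 ? ·: KK|Kk|kk
K/II-3 un I-1×I-2: KK|Kk
K/II-4 ? ·: KK|Kk|kk
K/III-1 un II-4×II-3: KK|Kk
K/III-2 ? II-4×II-3: KK|Kk|kk
K/III-3 ? II-4×II-3: KK|Kk|kk
K/III-4 un II-1×II-2: KK|Kk
⇒ K over [I-1,I-2,II-1,II-2,II-3,II-4,III-1,III-2,III-3,III-4]: 1560 consistent
S/I-1 un ·: Ss
S/I-2 un ·: Ss
S/II-1 aff I-1×I-2: ss
S/II-2 un ·: Ss
S/II-3 un I-1×I-2: SS|Ss
S/II-4 un ·: SS|Ss
S/III-1 un II-4×II-3: SS|Ss
S/III-2 un II-4×II-3: SS|Ss
S/III-3 ? II-4×II-3: SS|Ss|ss
S/III-4 aff II-1×II-2: ss
⇒ S over [I-1,I-2,II-1,II-2,II-3,II-4,III-1,III-2,III-3,III-4]: 29 consistent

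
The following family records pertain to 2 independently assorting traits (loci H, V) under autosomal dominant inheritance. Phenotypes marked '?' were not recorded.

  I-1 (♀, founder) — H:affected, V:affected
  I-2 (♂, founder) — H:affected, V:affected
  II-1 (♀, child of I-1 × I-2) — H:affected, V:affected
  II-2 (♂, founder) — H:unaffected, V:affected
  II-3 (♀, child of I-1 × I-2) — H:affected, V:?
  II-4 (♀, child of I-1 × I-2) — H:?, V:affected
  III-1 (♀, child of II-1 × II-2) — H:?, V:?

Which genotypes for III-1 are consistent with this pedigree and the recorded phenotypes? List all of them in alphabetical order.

H/I-1 aff ·: Hh|HH
H/I-2 aff ·: Hh|HH
H/II-1 aff I-1×I-2: Hh|HH
H/II-2 un ·: hh
H/II-3 aff I-1×I-2: Hh|HH
H/II-4 ? I-1×I-2: hh|Hh|HH
H/III-1 ? II-1×II-2: hh|Hh
⇒ H over [I-1,I-2,II-1,II-2,II-3,II-4,III-1]: 43 consistent
V/I-1 aff ·: Vv|VV
V/I-2 aff ·: Vv|VV
V/II-1 aff I-1×I-2: Vv|VV
V/II-2 aff ·: Vv|VV
V/II-3 ? I-1×I-2: vv|Vv|VV
V/II-4 aff I-1×I-2: Vv|VV
V/III-1 ? II-1×II-2: vv|Vv|VV
⇒ V over [I-1,I-2,II-1,II-2,II-3,II-4,III-1]: 115 consistent

III-1 ∈ {Hh VV, Hh Vv, Hh vv, hh VV, hh Vv, hh vv}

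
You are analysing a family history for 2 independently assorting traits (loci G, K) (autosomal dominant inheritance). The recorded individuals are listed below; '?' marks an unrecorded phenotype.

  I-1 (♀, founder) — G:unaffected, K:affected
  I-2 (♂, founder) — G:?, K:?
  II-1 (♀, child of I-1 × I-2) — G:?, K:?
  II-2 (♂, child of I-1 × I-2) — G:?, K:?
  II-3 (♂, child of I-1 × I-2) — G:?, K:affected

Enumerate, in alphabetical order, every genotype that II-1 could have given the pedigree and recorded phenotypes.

G/I-1 un ·: gg
G/I-2 ? ·: gg|Gg|GG
G/II-1 ? I-1×I-2: gg|Gg
G/II-2 ? I-1×I-2: gg|Gg
G/II-3 ? I-1×I-2: gg|Gg
⇒ G over [I-1,I-2,II-1,II-2,II-3]: 10 consistent
K/I-1 aff ·: Kk|KK
K/I-2 ? ·: kk|Kk|KK
K/II-1 ? I-1×I-2: kk|Kk|KK
K/II-2 ? I-1×I-2: kk|Kk|KK
K/II-3 aff I-1×I-2: Kk|KK
⇒ K over [I-1,I-2,II-1,II-2,II-3]: 40 consistent

II-1 ∈ {Gg KK, Gg Kk, Gg kk, gg KK, gg Kk, gg kk}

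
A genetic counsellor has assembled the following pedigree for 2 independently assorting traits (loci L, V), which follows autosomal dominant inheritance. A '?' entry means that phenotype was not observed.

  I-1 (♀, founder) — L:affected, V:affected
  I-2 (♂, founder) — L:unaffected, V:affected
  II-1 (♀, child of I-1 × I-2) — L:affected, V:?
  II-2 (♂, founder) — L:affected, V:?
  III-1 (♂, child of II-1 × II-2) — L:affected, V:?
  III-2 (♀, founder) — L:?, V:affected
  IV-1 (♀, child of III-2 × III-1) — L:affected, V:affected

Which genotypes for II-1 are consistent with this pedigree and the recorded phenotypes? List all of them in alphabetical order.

L/I-1 aff ·: Ll|LL
L/I-2 un ·: ll
L/II-1 aff I-1×I-2: Ll
L/II-2 aff ·: Ll|LL
L/III-1 aff II-1×II-2: Ll|LL
L/III-2 ? ·: ll|Ll|LL
L/IV-1 aff III-2×III-1: Ll|LL
⇒ L over [I-1,I-2,II-1,II-2,III-1,III-2,IV-1]: 36 consistent
V/I-1 aff ·: Vv|VV
V/I-2 aff ·: Vv|VV
V/II-1 ? I-1×I-2: vv|Vv|VV
V/II-2 ? ·: vv|Vv|VV
V/III-1 ? II-1×II-2: vv|Vv|VV
V/III-2 aff ·: Vv|VV
V/IV-1 aff III-2×III-1: Vv|VV
⇒ V over [I-1,I-2,II-1,II-2,III-1,III-2,IV-1]: 134 consistent

II-1 ∈ {Ll VV, Ll Vv, Ll vv}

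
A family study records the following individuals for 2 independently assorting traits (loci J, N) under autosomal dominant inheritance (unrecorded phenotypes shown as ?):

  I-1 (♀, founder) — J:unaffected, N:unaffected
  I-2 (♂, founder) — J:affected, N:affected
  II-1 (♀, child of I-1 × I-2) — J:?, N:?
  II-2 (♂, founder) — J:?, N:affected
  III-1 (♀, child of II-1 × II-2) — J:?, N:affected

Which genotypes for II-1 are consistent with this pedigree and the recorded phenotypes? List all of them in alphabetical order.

II-1 ∈ {Jj Nn, Jj nn, jj Nn, jj nn}

J/I-1 un ·: jj
J/I-2 aff ·: Jj|JJ
J/II-1 ? I-1×I-2: jj|Jj
J/II-2 ? ·: jj|Jj|JJ
J/III-1 ? II-1×II-2: jj|Jj|JJ
⇒ J over [I-1,I-2,II-1,II-2,III-1]: 18 consistent
N/I-1 un ·: nn
N/I-2 aff ·: Nn|NN
N/II-1 ? I-1×I-2: nn|Nn
N/II-2 aff ·: Nn|NN
N/III-1 aff II-1×II-2: Nn|NN
⇒ N over [I-1,I-2,II-1,II-2,III-1]: 10 consistent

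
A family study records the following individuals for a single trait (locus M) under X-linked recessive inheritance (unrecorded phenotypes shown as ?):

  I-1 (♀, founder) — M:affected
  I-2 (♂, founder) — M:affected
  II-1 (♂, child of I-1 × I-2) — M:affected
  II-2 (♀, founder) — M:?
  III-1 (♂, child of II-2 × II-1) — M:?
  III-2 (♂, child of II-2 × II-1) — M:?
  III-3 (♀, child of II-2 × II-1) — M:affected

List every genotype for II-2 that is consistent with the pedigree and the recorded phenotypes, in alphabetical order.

M/I-1 aff ·: X^mX^m
M/I-2 aff ·: X^mY
M/II-1 aff I-1×I-2: X^mY
M/II-2 ? ·: X^MX^m|X^mX^m
M/III-1 ? II-2×II-1: X^MY|X^mY
M/III-2 ? II-2×II-1: X^MY|X^mY
M/III-3 aff II-2×II-1: X^mX^m
⇒ M over [I-1,I-2,II-1,II-2,III-1,III-2,III-3]: 5 consistent

II-2 ∈ {X^MX^m, X^mX^m}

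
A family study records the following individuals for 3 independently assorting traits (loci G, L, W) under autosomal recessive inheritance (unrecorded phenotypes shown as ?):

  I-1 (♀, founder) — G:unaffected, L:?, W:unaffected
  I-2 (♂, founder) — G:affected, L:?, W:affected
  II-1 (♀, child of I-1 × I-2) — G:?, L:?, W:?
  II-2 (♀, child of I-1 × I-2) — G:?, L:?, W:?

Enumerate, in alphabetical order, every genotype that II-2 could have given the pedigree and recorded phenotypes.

II-2 ∈ {Gg LL Ww, Gg LL ww, Gg Ll Ww, Gg Ll ww, Gg ll Ww, Gg ll ww, gg LL Ww, gg LL ww, gg Ll Ww, gg Ll ww, gg ll Ww, gg ll ww}

G/I-1 un ·: GG|Gg
G/I-2 aff ·: gg
G/II-1 ? I-1×I-2: Gg|gg
G/II-2 ? I-1×I-2: Gg|gg
⇒ G over [I-1,I-2,II-1,II-2]: 5 consistent
L/I-1 ? ·: LL|Ll|ll
L/I-2 ? ·: LL|Ll|ll
L/II-1 ? I-1×I-2: LL|Ll|ll
L/II-2 ? I-1×I-2: LL|Ll|ll
⇒ L over [I-1,I-2,II-1,II-2]: 29 consistent
W/I-1 un ·: WW|Ww
W/I-2 aff ·: ww
W/II-1 ? I-1×I-2: Ww|ww
W/II-2 ? I-1×I-2: Ww|ww
⇒ W over [I-1,I-2,II-1,II-2]: 5 consistent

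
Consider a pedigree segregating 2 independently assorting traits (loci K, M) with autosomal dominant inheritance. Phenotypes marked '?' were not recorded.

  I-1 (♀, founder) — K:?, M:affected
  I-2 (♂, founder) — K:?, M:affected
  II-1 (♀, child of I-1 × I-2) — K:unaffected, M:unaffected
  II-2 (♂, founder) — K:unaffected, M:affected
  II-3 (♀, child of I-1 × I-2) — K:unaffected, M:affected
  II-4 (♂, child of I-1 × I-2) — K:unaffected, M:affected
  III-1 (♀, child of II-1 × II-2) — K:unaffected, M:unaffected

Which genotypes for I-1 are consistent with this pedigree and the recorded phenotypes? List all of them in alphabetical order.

K/I-1 ? ·: kk|Kk
K/I-2 ? ·: kk|Kk
K/II-1 un I-1×I-2: kk
K/II-2 un ·: kk
K/II-3 un I-1×I-2: kk
K/II-4 un I-1×I-2: kk
K/III-1 un II-1×II-2: kk
⇒ K over [I-1,I-2,II-1,II-2,II-3,II-4,III-1]: 4 consistent
M/I-1 aff ·: Mm
M/I-2 aff ·: Mm
M/II-1 un I-1×I-2: mm
M/II-2 aff ·: Mm
M/II-3 aff I-1×I-2: Mm|MM
M/II-4 aff I-1×I-2: Mm|MM
M/III-1 un II-1×II-2: mm
⇒ M over [I-1,I-2,II-1,II-2,II-3,II-4,III-1]: 4 consistent

I-1 ∈ {Kk Mm, kk Mm}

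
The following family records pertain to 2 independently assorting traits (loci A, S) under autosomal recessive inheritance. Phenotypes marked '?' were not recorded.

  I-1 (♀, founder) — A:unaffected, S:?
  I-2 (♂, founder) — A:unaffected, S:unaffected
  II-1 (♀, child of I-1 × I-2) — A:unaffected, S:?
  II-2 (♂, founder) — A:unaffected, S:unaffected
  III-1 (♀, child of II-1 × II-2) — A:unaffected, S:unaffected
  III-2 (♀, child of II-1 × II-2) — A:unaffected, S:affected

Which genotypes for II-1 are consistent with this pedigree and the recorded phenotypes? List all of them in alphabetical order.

A/I-1 un ·: AA|Aa
A/I-2 un ·: AA|Aa
A/II-1 un I-1×I-2: AA|Aa
A/II-2 un ·: AA|Aa
A/III-1 un II-1×II-2: AA|Aa
A/III-2 un II-1×II-2: AA|Aa
⇒ A over [I-1,I-2,II-1,II-2,III-1,III-2]: 44 consistent
S/I-1 ? ·: SS|Ss|ss
S/I-2 un ·: SS|Ss
S/II-1 ? I-1×I-2: Ss|ss
S/II-2 un ·: Ss
S/III-1 un II-1×II-2: SS|Ss
S/III-2 aff II-1×II-2: ss
⇒ S over [I-1,I-2,II-1,II-2,III-1,III-2]: 12 consistent

II-1 ∈ {AA Ss, AA ss, Aa Ss, Aa ss}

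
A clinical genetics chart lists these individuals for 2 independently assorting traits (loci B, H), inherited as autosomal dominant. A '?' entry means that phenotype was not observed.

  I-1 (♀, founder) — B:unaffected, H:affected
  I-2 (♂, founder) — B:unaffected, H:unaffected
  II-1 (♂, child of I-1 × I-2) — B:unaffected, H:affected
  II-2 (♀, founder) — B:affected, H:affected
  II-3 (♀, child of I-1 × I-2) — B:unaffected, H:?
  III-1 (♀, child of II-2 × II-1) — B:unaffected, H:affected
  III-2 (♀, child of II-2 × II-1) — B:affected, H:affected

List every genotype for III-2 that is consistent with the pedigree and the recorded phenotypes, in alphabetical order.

B/I-1 un ·: bb
B/I-2 un ·: bb
B/II-1 un I-1×I-2: bb
B/II-2 aff ·: Bb
B/II-3 un I-1×I-2: bb
B/III-1 un II-2×II-1: bb
B/III-2 aff II-2×II-1: Bb
⇒ B over [I-1,I-2,II-1,II-2,II-3,III-1,III-2]: 1 consistent
H/I-1 aff ·: Hh|HH
H/I-2 un ·: hh
H/II-1 aff I-1×I-2: Hh
H/II-2 aff ·: Hh|HH
H/II-3 ? I-1×I-2: hh|Hh
H/III-1 aff II-2×II-1: Hh|HH
H/III-2 aff II-2×II-1: Hh|HH
⇒ H over [I-1,I-2,II-1,II-2,II-3,III-1,III-2]: 24 consistent

III-2 ∈ {Bb HH, Bb Hh}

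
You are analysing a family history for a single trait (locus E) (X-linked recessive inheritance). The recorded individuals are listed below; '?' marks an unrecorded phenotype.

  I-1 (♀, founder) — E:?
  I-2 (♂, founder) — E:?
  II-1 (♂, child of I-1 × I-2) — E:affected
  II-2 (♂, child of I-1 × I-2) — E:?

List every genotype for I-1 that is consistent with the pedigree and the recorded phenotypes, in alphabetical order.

E/I-1 ? ·: X^EX^e|X^eX^e
E/I-2 ? ·: X^EY|X^eY
E/II-1 aff I-1×I-2: X^eY
E/II-2 ? I-1×I-2: X^EY|X^eY
⇒ E over [I-1,I-2,II-1,II-2]: 6 consistent

I-1 ∈ {X^EX^e, X^eX^e}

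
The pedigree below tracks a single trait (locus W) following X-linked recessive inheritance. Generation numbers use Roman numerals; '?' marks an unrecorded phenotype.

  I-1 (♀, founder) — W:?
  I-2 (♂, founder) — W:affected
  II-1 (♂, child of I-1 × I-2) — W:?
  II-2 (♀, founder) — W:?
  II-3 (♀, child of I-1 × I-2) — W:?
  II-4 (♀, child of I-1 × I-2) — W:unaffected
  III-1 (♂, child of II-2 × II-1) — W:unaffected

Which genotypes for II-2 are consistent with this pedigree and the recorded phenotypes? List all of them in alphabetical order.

W/I-1 ? ·: X^WX^W|X^WX^w
W/I-2 aff ·: X^wY
W/II-1 ? I-1×I-2: X^WY|X^wY
W/II-2 ? ·: X^WX^W|X^WX^w
W/II-3 ? I-1×I-2: X^WX^w|X^wX^w
W/II-4 un I-1×I-2: X^WX^w
W/III-1 un II-2×II-1: X^WY
⇒ W over [I-1,I-2,II-1,II-2,II-3,II-4,III-1]: 10 consistent

II-2 ∈ {X^WX^W, X^WX^w}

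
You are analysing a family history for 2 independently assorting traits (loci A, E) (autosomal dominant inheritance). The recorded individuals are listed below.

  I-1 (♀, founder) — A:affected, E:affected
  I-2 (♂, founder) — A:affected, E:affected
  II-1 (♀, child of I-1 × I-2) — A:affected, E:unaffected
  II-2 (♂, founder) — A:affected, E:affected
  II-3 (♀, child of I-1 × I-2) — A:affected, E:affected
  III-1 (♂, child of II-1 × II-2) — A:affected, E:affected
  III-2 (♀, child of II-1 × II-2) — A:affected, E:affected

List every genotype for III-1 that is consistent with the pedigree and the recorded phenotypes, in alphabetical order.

III-1 ∈ {AA Ee, Aa Ee}

A/I-1 aff ·: Aa|AA
A/I-2 aff ·: Aa|AA
A/II-1 aff I-1×I-2: Aa|AA
A/II-2 aff ·: Aa|AA
A/II-3 aff I-1×I-2: Aa|AA
A/III-1 aff II-1×II-2: Aa|AA
A/III-2 aff II-1×II-2: Aa|AA
⇒ A over [I-1,I-2,II-1,II-2,II-3,III-1,III-2]: 83 consistent
E/I-1 aff ·: Ee
E/I-2 aff ·: Ee
E/II-1 un I-1×I-2: ee
E/II-2 aff ·: Ee|EE
E/II-3 aff I-1×I-2: Ee|EE
E/III-1 aff II-1×II-2: Ee
E/III-2 aff II-1×II-2: Ee
⇒ E over [I-1,I-2,II-1,II-2,II-3,III-1,III-2]: 4 consistent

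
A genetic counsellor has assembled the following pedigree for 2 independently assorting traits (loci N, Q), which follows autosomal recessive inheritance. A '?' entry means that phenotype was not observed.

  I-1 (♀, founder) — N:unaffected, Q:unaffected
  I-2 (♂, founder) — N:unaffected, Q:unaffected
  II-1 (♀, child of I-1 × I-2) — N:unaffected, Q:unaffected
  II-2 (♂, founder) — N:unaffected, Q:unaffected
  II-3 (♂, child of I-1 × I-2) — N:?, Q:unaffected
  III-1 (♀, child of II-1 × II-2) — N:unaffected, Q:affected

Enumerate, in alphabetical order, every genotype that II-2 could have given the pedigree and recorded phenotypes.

II-2 ∈ {NN Qq, Nn Qq}

N/I-1 un ·: NN|Nn
N/I-2 un ·: NN|Nn
N/II-1 un I-1×I-2: NN|Nn
N/II-2 un ·: NN|Nn
N/II-3 ? I-1×I-2: NN|Nn|nn
N/III-1 un II-1×II-2: NN|Nn
⇒ N over [I-1,I-2,II-1,II-2,II-3,III-1]: 52 consistent
Q/I-1 un ·: QQ|Qq
Q/I-2 un ·: QQ|Qq
Q/II-1 un I-1×I-2: Qq
Q/II-2 un ·: Qq
Q/II-3 un I-1×I-2: QQ|Qq
Q/III-1 aff II-1×II-2: qq
⇒ Q over [I-1,I-2,II-1,II-2,II-3,III-1]: 6 consistent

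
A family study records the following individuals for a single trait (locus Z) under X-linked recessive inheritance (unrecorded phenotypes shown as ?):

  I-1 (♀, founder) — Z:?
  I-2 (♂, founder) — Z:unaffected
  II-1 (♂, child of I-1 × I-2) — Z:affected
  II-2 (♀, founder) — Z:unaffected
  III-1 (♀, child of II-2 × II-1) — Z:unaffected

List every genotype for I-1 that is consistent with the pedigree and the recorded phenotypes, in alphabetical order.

Z/I-1 ? ·: X^ZX^z|X^zX^z
Z/I-2 un ·: X^ZY
Z/II-1 aff I-1×I-2: X^zY
Z/II-2 un ·: X^ZX^Z|X^ZX^z
Z/III-1 un II-2×II-1: X^ZX^z
⇒ Z over [I-1,I-2,II-1,II-2,III-1]: 4 consistent

I-1 ∈ {X^ZX^z, X^zX^z}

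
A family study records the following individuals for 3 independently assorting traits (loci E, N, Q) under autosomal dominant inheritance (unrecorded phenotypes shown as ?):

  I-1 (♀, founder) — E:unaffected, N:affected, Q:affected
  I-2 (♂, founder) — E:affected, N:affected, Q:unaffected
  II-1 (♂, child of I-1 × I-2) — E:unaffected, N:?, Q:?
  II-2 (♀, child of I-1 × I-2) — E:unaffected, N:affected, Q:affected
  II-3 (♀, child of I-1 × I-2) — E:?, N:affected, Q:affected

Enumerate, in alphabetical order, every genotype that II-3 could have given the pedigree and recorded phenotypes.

E/I-1 un ·: ee
E/I-2 aff ·: Ee
E/II-1 un I-1×I-2: ee
E/II-2 un I-1×I-2: ee
E/II-3 ? I-1×I-2: ee|Ee
⇒ E over [I-1,I-2,II-1,II-2,II-3]: 2 consistent
N/I-1 aff ·: Nn|NN
N/I-2 aff ·: Nn|NN
N/II-1 ? I-1×I-2: nn|Nn|NN
N/II-2 aff I-1×I-2: Nn|NN
N/II-3 aff I-1×I-2: Nn|NN
⇒ N over [I-1,I-2,II-1,II-2,II-3]: 29 consistent
Q/I-1 aff ·: Qq|QQ
Q/I-2 un ·: qq
Q/II-1 ? I-1×I-2: qq|Qq
Q/II-2 aff I-1×I-2: Qq
Q/II-3 aff I-1×I-2: Qq
⇒ Q over [I-1,I-2,II-1,II-2,II-3]: 3 consistent

II-3 ∈ {Ee NN Qq, Ee Nn Qq, ee NN Qq, ee Nn Qq}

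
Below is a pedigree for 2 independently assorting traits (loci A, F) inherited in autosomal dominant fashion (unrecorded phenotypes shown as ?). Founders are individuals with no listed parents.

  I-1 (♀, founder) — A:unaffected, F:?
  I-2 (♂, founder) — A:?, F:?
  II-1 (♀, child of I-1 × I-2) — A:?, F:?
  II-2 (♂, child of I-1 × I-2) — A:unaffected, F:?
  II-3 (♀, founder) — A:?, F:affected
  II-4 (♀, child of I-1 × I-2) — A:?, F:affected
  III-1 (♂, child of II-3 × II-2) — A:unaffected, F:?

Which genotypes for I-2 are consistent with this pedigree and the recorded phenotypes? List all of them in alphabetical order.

A/I-1 un ·: aa
A/I-2 ? ·: aa|Aa
A/II-1 ? I-1×I-2: aa|Aa
A/II-2 un I-1×I-2: aa
A/II-3 ? ·: aa|Aa
A/II-4 ? I-1×I-2: aa|Aa
A/III-1 un II-3×II-2: aa
⇒ A over [I-1,I-2,II-1,II-2,II-3,II-4,III-1]: 10 consistent
F/I-1 ? ·: ff|Ff|FF
F/I-2 ? ·: ff|Ff|FF
F/II-1 ? I-1×I-2: ff|Ff|FF
F/II-2 ? I-1×I-2: ff|Ff|FF
F/II-3 aff ·: Ff|FF
F/II-4 aff I-1×I-2: Ff|FF
F/III-1 ? II-3×II-2: ff|Ff|FF
⇒ F over [I-1,I-2,II-1,II-2,II-3,II-4,III-1]: 175 consistent

I-2 ∈ {Aa FF, Aa Ff, Aa ff, aa FF, aa Ff, aa ff}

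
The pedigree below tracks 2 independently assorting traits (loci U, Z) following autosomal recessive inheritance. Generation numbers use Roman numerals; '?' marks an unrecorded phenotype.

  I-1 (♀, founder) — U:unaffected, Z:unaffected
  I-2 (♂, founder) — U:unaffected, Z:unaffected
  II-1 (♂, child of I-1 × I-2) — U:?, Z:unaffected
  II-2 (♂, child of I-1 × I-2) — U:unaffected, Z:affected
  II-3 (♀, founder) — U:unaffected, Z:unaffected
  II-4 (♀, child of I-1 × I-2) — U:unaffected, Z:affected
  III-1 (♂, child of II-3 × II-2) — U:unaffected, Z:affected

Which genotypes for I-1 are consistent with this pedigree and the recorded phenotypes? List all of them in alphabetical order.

U/I-1 un ·: UU|Uu
U/I-2 un ·: UU|Uu
U/II-1 ? I-1×I-2: UU|Uu|uu
U/II-2 un I-1×I-2: UU|Uu
U/II-3 un ·: UU|Uu
U/II-4 un I-1×I-2: UU|Uu
U/III-1 un II-3×II-2: UU|Uu
⇒ U over [I-1,I-2,II-1,II-2,II-3,II-4,III-1]: 101 consistent
Z/I-1 un ·: Zz
Z/I-2 un ·: Zz
Z/II-1 un I-1×I-2: ZZ|Zz
Z/II-2 aff I-1×I-2: zz
Z/II-3 un ·: Zz
Z/II-4 aff I-1×I-2: zz
Z/III-1 aff II-3×II-2: zz
⇒ Z over [I-1,I-2,II-1,II-2,II-3,II-4,III-1]: 2 consistent

I-1 ∈ {UU Zz, Uu Zz}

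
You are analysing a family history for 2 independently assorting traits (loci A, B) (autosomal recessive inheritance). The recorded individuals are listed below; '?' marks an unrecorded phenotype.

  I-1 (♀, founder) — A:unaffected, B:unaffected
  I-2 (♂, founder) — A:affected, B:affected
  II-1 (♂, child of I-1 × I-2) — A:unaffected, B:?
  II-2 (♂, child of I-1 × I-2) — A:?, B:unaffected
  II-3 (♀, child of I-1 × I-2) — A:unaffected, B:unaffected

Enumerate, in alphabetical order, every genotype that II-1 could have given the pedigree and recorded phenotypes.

II-1 ∈ {Aa Bb, Aa bb}

A/I-1 un ·: AA|Aa
A/I-2 aff ·: aa
A/II-1 un I-1×I-2: Aa
A/II-2 ? I-1×I-2: Aa|aa
A/II-3 un I-1×I-2: Aa
⇒ A over [I-1,I-2,II-1,II-2,II-3]: 3 consistent
B/I-1 un ·: BB|Bb
B/I-2 aff ·: bb
B/II-1 ? I-1×I-2: Bb|bb
B/II-2 un I-1×I-2: Bb
B/II-3 un I-1×I-2: Bb
⇒ B over [I-1,I-2,II-1,II-2,II-3]: 3 consistent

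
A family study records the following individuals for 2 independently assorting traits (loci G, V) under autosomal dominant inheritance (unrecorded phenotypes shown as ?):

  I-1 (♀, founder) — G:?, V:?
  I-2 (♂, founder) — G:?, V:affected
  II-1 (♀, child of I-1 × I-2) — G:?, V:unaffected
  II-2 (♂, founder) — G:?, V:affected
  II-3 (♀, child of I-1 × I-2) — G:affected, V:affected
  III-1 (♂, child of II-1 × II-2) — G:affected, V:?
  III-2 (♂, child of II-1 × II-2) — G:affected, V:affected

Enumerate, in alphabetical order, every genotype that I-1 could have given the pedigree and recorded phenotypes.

I-1 ∈ {GG Vv, GG vv, Gg Vv, Gg vv, gg Vv, gg vv}

G/I-1 ? ·: gg|Gg|GG
G/I-2 ? ·: gg|Gg|GG
G/II-1 ? I-1×I-2: gg|Gg|GG
G/II-2 ? ·: gg|Gg|GG
G/II-3 aff I-1×I-2: Gg|GG
G/III-1 aff II-1×II-2: Gg|GG
G/III-2 aff II-1×II-2: Gg|GG
⇒ G over [I-1,I-2,II-1,II-2,II-3,III-1,III-2]: 140 consistent
V/I-1 ? ·: vv|Vv
V/I-2 aff ·: Vv
V/II-1 un I-1×I-2: vv
V/II-2 aff ·: Vv|VV
V/II-3 aff I-1×I-2: Vv|VV
V/III-1 ? II-1×II-2: vv|Vv
V/III-2 aff II-1×II-2: Vv
⇒ V over [I-1,I-2,II-1,II-2,II-3,III-1,III-2]: 9 consistent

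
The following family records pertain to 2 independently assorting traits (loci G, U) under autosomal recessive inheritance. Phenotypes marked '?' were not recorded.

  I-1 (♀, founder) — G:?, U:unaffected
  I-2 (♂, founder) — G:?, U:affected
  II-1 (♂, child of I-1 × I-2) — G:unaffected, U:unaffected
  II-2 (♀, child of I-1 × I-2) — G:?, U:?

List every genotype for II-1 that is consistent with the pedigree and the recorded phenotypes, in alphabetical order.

II-1 ∈ {GG Uu, Gg Uu}

G/I-1 ? ·: GG|Gg|gg
G/I-2 ? ·: GG|Gg|gg
G/II-1 un I-1×I-2: GG|Gg
G/II-2 ? I-1×I-2: GG|Gg|gg
⇒ G over [I-1,I-2,II-1,II-2]: 21 consistent
U/I-1 un ·: UU|Uu
U/I-2 aff ·: uu
U/II-1 un I-1×I-2: Uu
U/II-2 ? I-1×I-2: Uu|uu
⇒ U over [I-1,I-2,II-1,II-2]: 3 consistent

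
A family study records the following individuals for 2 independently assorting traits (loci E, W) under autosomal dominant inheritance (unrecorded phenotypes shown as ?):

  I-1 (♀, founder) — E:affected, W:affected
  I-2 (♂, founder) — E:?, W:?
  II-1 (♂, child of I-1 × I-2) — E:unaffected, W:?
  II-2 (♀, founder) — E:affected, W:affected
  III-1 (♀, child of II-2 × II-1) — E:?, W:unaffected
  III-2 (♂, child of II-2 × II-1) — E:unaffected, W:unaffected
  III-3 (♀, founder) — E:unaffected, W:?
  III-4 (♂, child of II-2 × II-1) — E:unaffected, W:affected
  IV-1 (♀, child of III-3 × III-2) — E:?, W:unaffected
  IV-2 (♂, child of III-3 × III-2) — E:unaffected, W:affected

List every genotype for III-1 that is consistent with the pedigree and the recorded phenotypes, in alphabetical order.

III-1 ∈ {Ee ww, ee ww}

E/I-1 aff ·: Ee
E/I-2 ? ·: ee|Ee
E/II-1 un I-1×I-2: ee
E/II-2 aff ·: Ee
E/III-1 ? II-2×II-1: ee|Ee
E/III-2 un II-2×II-1: ee
E/III-3 un ·: ee
E/III-4 un II-2×II-1: ee
E/IV-1 ? III-3×III-2: ee
E/IV-2 un III-3×III-2: ee
⇒ E over [I-1,I-2,II-1,II-2,III-1,III-2,III-3,III-4,IV-1,IV-2]: 4 consistent
W/I-1 aff ·: Ww|WW
W/I-2 ? ·: ww|Ww|WW
W/II-1 ? I-1×I-2: ww|Ww
W/II-2 aff ·: Ww
W/III-1 un II-2×II-1: ww
W/III-2 un II-2×II-1: ww
W/III-3 ? ·: Ww
W/III-4 aff II-2×II-1: Ww|WW
W/IV-1 un III-3×III-2: ww
W/IV-2 aff III-3×III-2: Ww
⇒ W over [I-1,I-2,II-1,II-2,III-1,III-2,III-3,III-4,IV-1,IV-2]: 12 consistent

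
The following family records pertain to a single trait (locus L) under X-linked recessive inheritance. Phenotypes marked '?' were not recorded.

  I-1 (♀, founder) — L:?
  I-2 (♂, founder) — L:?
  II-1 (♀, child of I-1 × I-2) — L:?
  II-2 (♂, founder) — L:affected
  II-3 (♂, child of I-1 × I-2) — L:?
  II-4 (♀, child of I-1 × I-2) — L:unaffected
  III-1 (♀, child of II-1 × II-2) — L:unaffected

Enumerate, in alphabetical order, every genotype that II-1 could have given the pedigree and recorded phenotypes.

II-1 ∈ {X^LX^L, X^LX^l}

L/I-1 ? ·: X^LX^L|X^LX^l|X^lX^l
L/I-2 ? ·: X^LY|X^lY
L/II-1 ? I-1×I-2: X^LX^L|X^LX^l
L/II-2 aff ·: X^lY
L/II-3 ? I-1×I-2: X^LY|X^lY
L/II-4 un I-1×I-2: X^LX^L|X^LX^l
L/III-1 un II-1×II-2: X^LX^l
⇒ L over [I-1,I-2,II-1,II-2,II-3,II-4,III-1]: 13 consistent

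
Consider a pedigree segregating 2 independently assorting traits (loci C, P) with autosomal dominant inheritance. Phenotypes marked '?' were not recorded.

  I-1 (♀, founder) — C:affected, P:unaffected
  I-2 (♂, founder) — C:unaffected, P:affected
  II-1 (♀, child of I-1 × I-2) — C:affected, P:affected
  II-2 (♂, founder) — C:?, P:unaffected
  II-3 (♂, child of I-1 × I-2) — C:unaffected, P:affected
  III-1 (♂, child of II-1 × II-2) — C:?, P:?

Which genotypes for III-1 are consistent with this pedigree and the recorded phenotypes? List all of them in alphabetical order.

III-1 ∈ {CC Pp, CC pp, Cc Pp, Cc pp, cc Pp, cc pp}

C/I-1 aff ·: Cc
C/I-2 un ·: cc
C/II-1 aff I-1×I-2: Cc
C/II-2 ? ·: cc|Cc|CC
C/II-3 un I-1×I-2: cc
C/III-1 ? II-1×II-2: cc|Cc|CC
⇒ C over [I-1,I-2,II-1,II-2,II-3,III-1]: 7 consistent
P/I-1 un ·: pp
P/I-2 aff ·: Pp|PP
P/II-1 aff I-1×I-2: Pp
P/II-2 un ·: pp
P/II-3 aff I-1×I-2: Pp
P/III-1 ? II-1×II-2: pp|Pp
⇒ P over [I-1,I-2,II-1,II-2,II-3,III-1]: 4 consistent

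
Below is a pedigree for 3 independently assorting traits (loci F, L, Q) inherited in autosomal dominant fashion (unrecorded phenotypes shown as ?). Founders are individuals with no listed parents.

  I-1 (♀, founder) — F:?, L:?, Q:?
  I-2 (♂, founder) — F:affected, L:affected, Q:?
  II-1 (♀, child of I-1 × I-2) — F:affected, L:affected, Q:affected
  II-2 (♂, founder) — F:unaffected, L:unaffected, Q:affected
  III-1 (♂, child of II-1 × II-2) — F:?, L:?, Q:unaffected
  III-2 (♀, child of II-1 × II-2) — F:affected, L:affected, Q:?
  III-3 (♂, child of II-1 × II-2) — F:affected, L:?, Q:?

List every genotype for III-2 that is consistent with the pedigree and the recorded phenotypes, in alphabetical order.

F/I-1 ? ·: ff|Ff|FF
F/I-2 aff ·: Ff|FF
F/II-1 aff I-1×I-2: Ff|FF
F/II-2 un ·: ff
F/III-1 ? II-1×II-2: ff|Ff
F/III-2 aff II-1×II-2: Ff
F/III-3 aff II-1×II-2: Ff
⇒ F over [I-1,I-2,II-1,II-2,III-1,III-2,III-3]: 14 consistent
L/I-1 ? ·: ll|Ll|LL
L/I-2 aff ·: Ll|LL
L/II-1 aff I-1×I-2: Ll|LL
L/II-2 un ·: ll
L/III-1 ? II-1×II-2: ll|Ll
L/III-2 aff II-1×II-2: Ll
L/III-3 ? II-1×II-2: ll|Ll
⇒ L over [I-1,I-2,II-1,II-2,III-1,III-2,III-3]: 24 consistent
Q/I-1 ? ·: qq|Qq|QQ
Q/I-2 ? ·: qq|Qq|QQ
Q/II-1 aff I-1×I-2: Qq
Q/II-2 aff ·: Qq
Q/III-1 un II-1×II-2: qq
Q/III-2 ? II-1×II-2: qq|Qq|QQ
Q/III-3 ? II-1×II-2: qq|Qq|QQ
⇒ Q over [I-1,I-2,II-1,II-2,III-1,III-2,III-3]: 63 consistent

III-2 ∈ {Ff Ll QQ, Ff Ll Qq, Ff Ll qq}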